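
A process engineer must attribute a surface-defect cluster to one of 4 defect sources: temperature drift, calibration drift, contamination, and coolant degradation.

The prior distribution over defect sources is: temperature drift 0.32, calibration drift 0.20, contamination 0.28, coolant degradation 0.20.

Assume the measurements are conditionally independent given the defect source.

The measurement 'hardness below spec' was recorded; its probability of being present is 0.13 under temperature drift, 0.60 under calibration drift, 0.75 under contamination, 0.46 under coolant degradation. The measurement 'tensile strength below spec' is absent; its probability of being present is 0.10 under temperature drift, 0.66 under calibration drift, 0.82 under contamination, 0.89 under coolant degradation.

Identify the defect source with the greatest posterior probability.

For each hypothesis, the unnormalized posterior weight is prior × product of the measurement likelihoods (using 1 − P(present | H) for each absent measurement):
  temperature drift: 0.32 × 0.13 × (1 − 0.10) = 0.03744
  calibration drift: 0.20 × 0.60 × (1 − 0.66) = 0.0408
  contamination: 0.28 × 0.75 × (1 − 0.82) = 0.0378
  coolant degradation: 0.20 × 0.46 × (1 − 0.89) = 0.01012
Normalizing constant Z = 0.03744 + 0.0408 + 0.0378 + 0.01012 = 0.12616.
P(temperature drift | evidence) ≈ 0.03744 / 0.12616 ≈ 0.297
P(calibration drift | evidence) ≈ 0.0408 / 0.12616 ≈ 0.323
P(contamination | evidence) ≈ 0.0378 / 0.12616 ≈ 0.300
P(coolant degradation | evidence) ≈ 0.01012 / 0.12616 ≈ 0.080
The largest is 0.323, so calibration drift is most probable.

calibration drift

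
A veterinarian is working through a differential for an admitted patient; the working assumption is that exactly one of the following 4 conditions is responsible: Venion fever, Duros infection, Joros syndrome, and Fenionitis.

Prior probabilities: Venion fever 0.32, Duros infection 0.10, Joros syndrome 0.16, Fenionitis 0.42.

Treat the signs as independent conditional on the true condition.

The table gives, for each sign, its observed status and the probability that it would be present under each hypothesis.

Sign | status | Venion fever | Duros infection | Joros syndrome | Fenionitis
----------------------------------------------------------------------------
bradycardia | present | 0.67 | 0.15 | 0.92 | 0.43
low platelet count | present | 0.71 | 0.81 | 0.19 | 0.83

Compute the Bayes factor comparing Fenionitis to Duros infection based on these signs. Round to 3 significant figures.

2.94

The Bayes factor is the ratio of the joint likelihoods of the sign pattern under the two hypotheses.
  Fenionitis: 0.43 × 0.83 = 0.3569
  Duros infection: 0.15 × 0.81 = 0.1215
Bayes factor = 0.3569 / 0.1215 ≈ 2.94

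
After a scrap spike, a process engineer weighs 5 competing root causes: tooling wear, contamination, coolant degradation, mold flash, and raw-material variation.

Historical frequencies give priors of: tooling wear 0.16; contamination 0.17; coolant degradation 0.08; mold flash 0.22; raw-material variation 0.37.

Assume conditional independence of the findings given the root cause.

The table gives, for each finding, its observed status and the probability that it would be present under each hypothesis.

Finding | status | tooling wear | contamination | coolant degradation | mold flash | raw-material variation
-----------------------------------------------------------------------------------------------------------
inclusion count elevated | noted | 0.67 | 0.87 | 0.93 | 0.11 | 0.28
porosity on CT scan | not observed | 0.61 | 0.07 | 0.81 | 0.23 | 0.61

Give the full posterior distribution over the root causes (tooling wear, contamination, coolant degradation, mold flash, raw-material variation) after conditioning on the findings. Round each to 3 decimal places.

0.166, 0.545, 0.056, 0.074, 0.160

By Bayes' rule with conditional independence, the unnormalized weight for each hypothesis is prior × ∏ likelihoods (using 1 − P(present | H) for each absent finding):
  tooling wear: 0.16 × 0.67 × (1 − 0.61) = 0.041808
  contamination: 0.17 × 0.87 × (1 − 0.07) = 0.13755
  coolant degradation: 0.08 × 0.93 × (1 − 0.81) = 0.014136
  mold flash: 0.22 × 0.11 × (1 − 0.23) = 0.018634
  raw-material variation: 0.37 × 0.28 × (1 − 0.61) = 0.040404
Marginal likelihood of the evidence = 0.25253.
P(tooling wear | evidence) = 0.041808 / 0.25253 ≈ 0.166
P(contamination | evidence) = 0.13755 / 0.25253 ≈ 0.545
P(coolant degradation | evidence) = 0.014136 / 0.25253 ≈ 0.056
P(mold flash | evidence) = 0.018634 / 0.25253 ≈ 0.074
P(raw-material variation | evidence) = 0.040404 / 0.25253 ≈ 0.160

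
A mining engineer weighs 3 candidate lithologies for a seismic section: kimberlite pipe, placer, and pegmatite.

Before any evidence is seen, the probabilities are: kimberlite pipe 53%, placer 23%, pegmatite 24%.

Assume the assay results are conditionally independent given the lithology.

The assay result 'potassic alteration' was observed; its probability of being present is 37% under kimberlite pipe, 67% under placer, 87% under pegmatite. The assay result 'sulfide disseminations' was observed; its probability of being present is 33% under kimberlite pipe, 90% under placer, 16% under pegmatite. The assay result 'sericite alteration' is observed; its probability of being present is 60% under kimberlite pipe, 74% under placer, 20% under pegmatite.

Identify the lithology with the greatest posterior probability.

Multiply each prior by the joint likelihood of the assay result pattern:
  kimberlite pipe: 0.53 × 0.37 × 0.33 × 0.60 = 0.038828
  placer: 0.23 × 0.67 × 0.90 × 0.74 = 0.10263
  pegmatite: 0.24 × 0.87 × 0.16 × 0.20 = 0.0066816
The unnormalized weights sum to 0.14814.
P(kimberlite pipe | evidence) ≈ 0.038828 / 0.14814 ≈ 0.262
P(placer | evidence) ≈ 0.10263 / 0.14814 ≈ 0.693
P(pegmatite | evidence) ≈ 0.0066816 / 0.14814 ≈ 0.045
The largest is 0.693, so placer is most probable.

placer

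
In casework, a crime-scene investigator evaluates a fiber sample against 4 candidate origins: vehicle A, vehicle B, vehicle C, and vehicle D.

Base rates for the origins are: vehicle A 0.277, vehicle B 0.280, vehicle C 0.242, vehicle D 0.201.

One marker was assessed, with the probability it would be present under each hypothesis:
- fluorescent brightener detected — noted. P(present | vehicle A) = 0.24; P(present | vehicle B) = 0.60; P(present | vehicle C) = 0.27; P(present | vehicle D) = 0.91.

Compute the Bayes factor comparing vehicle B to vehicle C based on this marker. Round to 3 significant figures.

Likelihood of this marker under each hypothesis:
  vehicle B: 0.6
  vehicle C: 0.27
Bayes factor = 0.6 / 0.27 ≈ 2.22

2.22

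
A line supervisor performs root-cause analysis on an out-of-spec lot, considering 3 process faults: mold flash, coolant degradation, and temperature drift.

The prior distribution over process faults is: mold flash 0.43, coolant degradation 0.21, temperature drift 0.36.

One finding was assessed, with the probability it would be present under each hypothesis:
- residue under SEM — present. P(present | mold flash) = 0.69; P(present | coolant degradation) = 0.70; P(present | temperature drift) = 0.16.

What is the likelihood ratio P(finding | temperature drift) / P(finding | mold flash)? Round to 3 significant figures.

0.232

Likelihood of this finding under each hypothesis:
  temperature drift: 0.16
  mold flash: 0.69
Bayes factor = 0.16 / 0.69 ≈ 0.232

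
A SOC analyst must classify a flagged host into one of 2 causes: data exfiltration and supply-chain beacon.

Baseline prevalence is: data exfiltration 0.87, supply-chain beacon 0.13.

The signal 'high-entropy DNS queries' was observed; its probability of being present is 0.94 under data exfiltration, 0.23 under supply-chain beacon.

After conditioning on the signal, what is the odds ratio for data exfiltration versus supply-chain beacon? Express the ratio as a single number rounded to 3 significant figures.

27.4

The normalizing constant cancels in an odds ratio, so compute prior × likelihood for the two hypotheses only:
  data exfiltration: 0.87 × 0.94 = 0.8178
  supply-chain beacon: 0.13 × 0.23 = 0.0299
Posterior odds = 0.8178 / 0.0299 ≈ 27.4.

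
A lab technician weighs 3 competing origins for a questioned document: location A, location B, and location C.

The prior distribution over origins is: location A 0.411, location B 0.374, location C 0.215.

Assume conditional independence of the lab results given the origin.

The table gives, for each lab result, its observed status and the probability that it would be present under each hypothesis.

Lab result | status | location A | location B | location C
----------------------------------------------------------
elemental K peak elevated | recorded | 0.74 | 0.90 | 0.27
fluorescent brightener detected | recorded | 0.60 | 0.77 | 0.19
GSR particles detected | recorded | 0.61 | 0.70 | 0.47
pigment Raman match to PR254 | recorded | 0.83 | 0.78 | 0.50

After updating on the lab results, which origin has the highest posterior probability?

Multiply each prior by the joint likelihood of the lab result pattern:
  location A: 0.411 × 0.74 × 0.60 × 0.61 × 0.83 = 0.092392
  location B: 0.374 × 0.90 × 0.77 × 0.70 × 0.78 = 0.14151
  location C: 0.215 × 0.27 × 0.19 × 0.47 × 0.50 = 0.0025919
The unnormalized weights sum to 0.2365.
P(location A | evidence) ≈ 0.092392 / 0.2365 ≈ 0.391
P(location B | evidence) ≈ 0.14151 / 0.2365 ≈ 0.598
P(location C | evidence) ≈ 0.0025919 / 0.2365 ≈ 0.011
The largest is 0.598, so location B is most probable.

location B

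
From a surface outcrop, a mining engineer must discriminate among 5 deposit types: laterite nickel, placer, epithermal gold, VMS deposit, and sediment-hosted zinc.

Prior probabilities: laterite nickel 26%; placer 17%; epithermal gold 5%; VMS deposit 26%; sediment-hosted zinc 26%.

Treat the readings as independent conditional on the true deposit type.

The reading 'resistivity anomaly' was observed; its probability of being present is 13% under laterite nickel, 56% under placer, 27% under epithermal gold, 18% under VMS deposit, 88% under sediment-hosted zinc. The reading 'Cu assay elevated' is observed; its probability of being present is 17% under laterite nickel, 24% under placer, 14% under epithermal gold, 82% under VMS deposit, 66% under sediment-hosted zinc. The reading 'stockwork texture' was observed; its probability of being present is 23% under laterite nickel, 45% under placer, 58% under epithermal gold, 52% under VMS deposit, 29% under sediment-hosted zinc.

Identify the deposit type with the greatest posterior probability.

sediment-hosted zinc

For each hypothesis, the unnormalized posterior weight is prior × product of the reading likelihoods:
  laterite nickel: 0.26 × 0.13 × 0.17 × 0.23 = 0.0013216
  placer: 0.17 × 0.56 × 0.24 × 0.45 = 0.010282
  epithermal gold: 0.05 × 0.27 × 0.14 × 0.58 = 0.0010962
  VMS deposit: 0.26 × 0.18 × 0.82 × 0.52 = 0.019956
  sediment-hosted zinc: 0.26 × 0.88 × 0.66 × 0.29 = 0.043792
Normalizing constant Z = 0.0013216 + 0.010282 + 0.0010962 + 0.019956 + 0.043792 = 0.076447.
P(laterite nickel | evidence) ≈ 0.0013216 / 0.076447 ≈ 0.017
P(placer | evidence) ≈ 0.010282 / 0.076447 ≈ 0.134
P(epithermal gold | evidence) ≈ 0.0010962 / 0.076447 ≈ 0.014
P(VMS deposit | evidence) ≈ 0.019956 / 0.076447 ≈ 0.261
P(sediment-hosted zinc | evidence) ≈ 0.043792 / 0.076447 ≈ 0.573
The largest is 0.573, so sediment-hosted zinc is most probable.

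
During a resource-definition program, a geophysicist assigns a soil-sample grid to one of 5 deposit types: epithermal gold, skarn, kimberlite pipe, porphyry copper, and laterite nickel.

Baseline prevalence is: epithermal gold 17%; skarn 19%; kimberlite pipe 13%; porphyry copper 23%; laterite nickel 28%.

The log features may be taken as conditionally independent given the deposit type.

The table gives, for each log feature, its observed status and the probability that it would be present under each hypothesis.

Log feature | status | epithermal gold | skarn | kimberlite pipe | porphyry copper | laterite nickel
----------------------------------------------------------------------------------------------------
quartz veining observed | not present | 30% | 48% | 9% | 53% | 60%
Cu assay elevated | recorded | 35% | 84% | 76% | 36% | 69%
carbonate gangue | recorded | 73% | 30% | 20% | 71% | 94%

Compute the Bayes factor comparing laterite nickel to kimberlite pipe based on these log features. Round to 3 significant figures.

Joint likelihood of the log feature pattern under each hypothesis (using 1 − P(present | H) for each absent log feature):
  laterite nickel: (1 − 0.60) × 0.69 × 0.94 = 0.25944
  kimberlite pipe: (1 − 0.09) × 0.76 × 0.20 = 0.13832
Bayes factor = 0.25944 / 0.13832 ≈ 1.88

1.88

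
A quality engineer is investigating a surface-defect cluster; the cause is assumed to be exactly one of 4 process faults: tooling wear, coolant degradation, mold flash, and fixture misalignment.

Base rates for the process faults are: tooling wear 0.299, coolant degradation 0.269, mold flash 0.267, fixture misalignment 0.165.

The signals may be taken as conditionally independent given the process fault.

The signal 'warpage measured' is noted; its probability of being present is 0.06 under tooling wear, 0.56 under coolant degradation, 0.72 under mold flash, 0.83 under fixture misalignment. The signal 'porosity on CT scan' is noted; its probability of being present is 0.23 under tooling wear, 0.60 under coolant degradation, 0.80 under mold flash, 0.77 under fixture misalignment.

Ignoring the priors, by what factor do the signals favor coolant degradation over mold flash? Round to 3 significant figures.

Take the product of per-signal likelihoods under each hypothesis, then divide.
  coolant degradation: 0.56 × 0.60 = 0.336
  mold flash: 0.72 × 0.80 = 0.576
Bayes factor = 0.336 / 0.576 ≈ 0.583

0.583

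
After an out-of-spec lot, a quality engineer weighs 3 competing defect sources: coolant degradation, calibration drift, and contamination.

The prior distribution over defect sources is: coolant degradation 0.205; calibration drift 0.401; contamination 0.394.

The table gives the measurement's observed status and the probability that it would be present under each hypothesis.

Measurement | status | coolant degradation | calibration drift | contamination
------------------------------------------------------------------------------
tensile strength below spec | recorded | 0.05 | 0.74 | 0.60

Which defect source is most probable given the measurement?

calibration drift

By Bayes' rule, the unnormalized weight for each hypothesis is prior × likelihood:
  coolant degradation: 0.205 × 0.05 = 0.01025
  calibration drift: 0.401 × 0.74 = 0.29674
  contamination: 0.394 × 0.60 = 0.2364
The unnormalized weights sum to 0.54339.
P(coolant degradation | evidence) ≈ 0.01025 / 0.54339 ≈ 0.019
P(calibration drift | evidence) ≈ 0.29674 / 0.54339 ≈ 0.546
P(contamination | evidence) ≈ 0.2364 / 0.54339 ≈ 0.435
The largest is 0.546, so calibration drift is most probable.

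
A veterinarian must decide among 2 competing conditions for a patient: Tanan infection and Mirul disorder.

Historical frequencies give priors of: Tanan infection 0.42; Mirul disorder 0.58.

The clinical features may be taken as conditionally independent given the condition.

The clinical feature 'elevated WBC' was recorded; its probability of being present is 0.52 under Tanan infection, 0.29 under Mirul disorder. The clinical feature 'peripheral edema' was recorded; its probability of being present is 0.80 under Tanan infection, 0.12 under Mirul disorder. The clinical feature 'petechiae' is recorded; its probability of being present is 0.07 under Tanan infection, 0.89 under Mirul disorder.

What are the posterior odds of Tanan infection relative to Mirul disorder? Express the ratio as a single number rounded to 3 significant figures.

Unnormalized posterior weight (prior times the clinical feature likelihoods) for each of the two hypotheses:
  Tanan infection: 0.42 × 0.52 × 0.80 × 0.07 = 0.01223
  Mirul disorder: 0.58 × 0.29 × 0.12 × 0.89 = 0.017964
Odds(Tanan infection : Mirul disorder) = 0.01223 / 0.017964 ≈ 0.681.

0.681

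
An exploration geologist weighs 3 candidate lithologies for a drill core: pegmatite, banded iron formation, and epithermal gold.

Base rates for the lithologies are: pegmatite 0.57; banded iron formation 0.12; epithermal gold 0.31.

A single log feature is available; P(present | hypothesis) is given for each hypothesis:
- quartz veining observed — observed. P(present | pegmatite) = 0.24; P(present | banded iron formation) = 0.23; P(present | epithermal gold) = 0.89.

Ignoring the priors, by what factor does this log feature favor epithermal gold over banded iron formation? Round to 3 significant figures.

3.87

Likelihood of this log feature under each hypothesis:
  epithermal gold: 0.89
  banded iron formation: 0.23
Bayes factor = 0.89 / 0.23 ≈ 3.87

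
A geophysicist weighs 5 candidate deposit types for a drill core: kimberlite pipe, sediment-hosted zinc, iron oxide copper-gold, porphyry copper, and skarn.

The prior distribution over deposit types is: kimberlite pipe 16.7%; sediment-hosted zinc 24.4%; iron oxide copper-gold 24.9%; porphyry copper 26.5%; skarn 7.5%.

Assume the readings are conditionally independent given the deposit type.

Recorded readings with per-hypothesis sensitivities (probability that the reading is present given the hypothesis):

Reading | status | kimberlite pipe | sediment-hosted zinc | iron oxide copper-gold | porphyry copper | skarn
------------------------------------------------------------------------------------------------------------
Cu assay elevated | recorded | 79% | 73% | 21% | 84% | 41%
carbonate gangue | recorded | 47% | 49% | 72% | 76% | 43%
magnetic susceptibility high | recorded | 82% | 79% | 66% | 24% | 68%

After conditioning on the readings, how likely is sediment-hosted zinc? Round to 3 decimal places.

0.355

For each hypothesis, the unnormalized posterior weight is prior × product of the reading likelihoods:
  kimberlite pipe: 0.167 × 0.79 × 0.47 × 0.82 = 0.050846
  sediment-hosted zinc: 0.244 × 0.73 × 0.49 × 0.79 = 0.06895
  iron oxide copper-gold: 0.249 × 0.21 × 0.72 × 0.66 = 0.024848
  porphyry copper: 0.265 × 0.84 × 0.76 × 0.24 = 0.040602
  skarn: 0.075 × 0.41 × 0.43 × 0.68 = 0.0089913
Normalizing constant Z = 0.050846 + 0.06895 + 0.024848 + 0.040602 + 0.0089913 = 0.19424.
P(sediment-hosted zinc | evidence) = 0.06895 / 0.19424 ≈ 0.355.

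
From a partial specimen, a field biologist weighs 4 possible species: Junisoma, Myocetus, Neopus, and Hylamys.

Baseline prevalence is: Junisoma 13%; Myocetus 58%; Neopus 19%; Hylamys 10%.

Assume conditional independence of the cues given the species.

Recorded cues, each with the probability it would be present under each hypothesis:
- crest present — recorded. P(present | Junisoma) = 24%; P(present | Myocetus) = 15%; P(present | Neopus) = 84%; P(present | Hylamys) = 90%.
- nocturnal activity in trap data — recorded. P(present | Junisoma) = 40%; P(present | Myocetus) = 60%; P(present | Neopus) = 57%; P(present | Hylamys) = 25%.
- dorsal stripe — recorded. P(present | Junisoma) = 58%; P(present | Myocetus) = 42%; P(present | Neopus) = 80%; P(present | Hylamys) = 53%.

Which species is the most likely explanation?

Neopus

For each hypothesis, the unnormalized posterior weight is prior × product of the cue likelihoods:
  Junisoma: 0.13 × 0.24 × 0.40 × 0.58 = 0.0072384
  Myocetus: 0.58 × 0.15 × 0.60 × 0.42 = 0.021924
  Neopus: 0.19 × 0.84 × 0.57 × 0.80 = 0.072778
  Hylamys: 0.10 × 0.90 × 0.25 × 0.53 = 0.011925
The unnormalized weights sum to 0.11386.
P(Junisoma | evidence) ≈ 0.0072384 / 0.11386 ≈ 0.064
P(Myocetus | evidence) ≈ 0.021924 / 0.11386 ≈ 0.193
P(Neopus | evidence) ≈ 0.072778 / 0.11386 ≈ 0.639
P(Hylamys | evidence) ≈ 0.011925 / 0.11386 ≈ 0.105
The largest is 0.639, so Neopus is most probable.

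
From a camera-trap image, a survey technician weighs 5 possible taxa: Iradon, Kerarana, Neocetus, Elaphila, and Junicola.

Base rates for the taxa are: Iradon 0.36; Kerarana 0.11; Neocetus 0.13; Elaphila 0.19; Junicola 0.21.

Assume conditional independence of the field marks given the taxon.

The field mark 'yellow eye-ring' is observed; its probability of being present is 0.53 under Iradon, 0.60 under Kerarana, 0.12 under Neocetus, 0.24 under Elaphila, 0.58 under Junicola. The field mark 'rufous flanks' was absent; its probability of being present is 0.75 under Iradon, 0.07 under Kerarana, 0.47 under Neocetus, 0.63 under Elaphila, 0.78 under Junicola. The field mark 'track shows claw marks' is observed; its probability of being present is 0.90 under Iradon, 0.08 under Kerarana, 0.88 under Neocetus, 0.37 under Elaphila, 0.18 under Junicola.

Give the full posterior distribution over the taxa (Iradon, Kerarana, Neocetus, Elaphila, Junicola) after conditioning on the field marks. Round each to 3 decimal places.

Multiply each prior by the joint likelihood of the field mark pattern (using 1 − P(present | H) for each absent field mark):
  Iradon: 0.36 × 0.53 × (1 − 0.75) × 0.90 = 0.04293
  Kerarana: 0.11 × 0.60 × (1 − 0.07) × 0.08 = 0.0049104
  Neocetus: 0.13 × 0.12 × (1 − 0.47) × 0.88 = 0.0072758
  Elaphila: 0.19 × 0.24 × (1 − 0.63) × 0.37 = 0.0062426
  Junicola: 0.21 × 0.58 × (1 − 0.78) × 0.18 = 0.0048233
Normalizing constant Z = 0.04293 + 0.0049104 + 0.0072758 + 0.0062426 + 0.0048233 = 0.066182.
P(Iradon | evidence) = 0.04293 / 0.066182 ≈ 0.649
P(Kerarana | evidence) = 0.0049104 / 0.066182 ≈ 0.074
P(Neocetus | evidence) = 0.0072758 / 0.066182 ≈ 0.110
P(Elaphila | evidence) = 0.0062426 / 0.066182 ≈ 0.094
P(Junicola | evidence) = 0.0048233 / 0.066182 ≈ 0.073

0.649, 0.074, 0.110, 0.094, 0.073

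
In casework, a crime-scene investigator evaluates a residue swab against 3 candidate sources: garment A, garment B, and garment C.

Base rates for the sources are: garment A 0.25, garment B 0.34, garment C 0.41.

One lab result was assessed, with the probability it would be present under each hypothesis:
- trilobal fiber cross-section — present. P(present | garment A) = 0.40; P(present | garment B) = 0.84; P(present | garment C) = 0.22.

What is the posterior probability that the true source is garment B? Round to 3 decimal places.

Multiply each prior by the likelihood of the lab result:
  garment A: 0.25 × 0.40 = 0.1
  garment B: 0.34 × 0.84 = 0.2856
  garment C: 0.41 × 0.22 = 0.0902
The unnormalized weights sum to 0.4758.
P(garment B | evidence) = 0.2856 / 0.4758 ≈ 0.600.

0.600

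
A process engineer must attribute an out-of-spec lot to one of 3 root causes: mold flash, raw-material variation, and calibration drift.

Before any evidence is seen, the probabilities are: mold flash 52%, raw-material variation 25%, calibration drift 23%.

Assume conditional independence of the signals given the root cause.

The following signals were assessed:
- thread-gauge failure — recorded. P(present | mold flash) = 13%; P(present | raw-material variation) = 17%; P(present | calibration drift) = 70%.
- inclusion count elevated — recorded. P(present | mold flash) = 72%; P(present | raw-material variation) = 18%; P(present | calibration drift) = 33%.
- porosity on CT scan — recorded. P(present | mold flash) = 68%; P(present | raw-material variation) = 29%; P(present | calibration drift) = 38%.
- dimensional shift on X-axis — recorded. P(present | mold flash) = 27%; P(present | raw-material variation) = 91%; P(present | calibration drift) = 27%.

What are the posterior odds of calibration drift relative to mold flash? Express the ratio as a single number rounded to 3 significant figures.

0.610

The normalizing constant cancels in an odds ratio, so compute prior × likelihood for the two hypotheses only:
  calibration drift: 0.23 × 0.70 × 0.33 × 0.38 × 0.27 = 0.0054511
  mold flash: 0.52 × 0.13 × 0.72 × 0.68 × 0.27 = 0.0089362
Posterior odds = 0.0054511 / 0.0089362 ≈ 0.610.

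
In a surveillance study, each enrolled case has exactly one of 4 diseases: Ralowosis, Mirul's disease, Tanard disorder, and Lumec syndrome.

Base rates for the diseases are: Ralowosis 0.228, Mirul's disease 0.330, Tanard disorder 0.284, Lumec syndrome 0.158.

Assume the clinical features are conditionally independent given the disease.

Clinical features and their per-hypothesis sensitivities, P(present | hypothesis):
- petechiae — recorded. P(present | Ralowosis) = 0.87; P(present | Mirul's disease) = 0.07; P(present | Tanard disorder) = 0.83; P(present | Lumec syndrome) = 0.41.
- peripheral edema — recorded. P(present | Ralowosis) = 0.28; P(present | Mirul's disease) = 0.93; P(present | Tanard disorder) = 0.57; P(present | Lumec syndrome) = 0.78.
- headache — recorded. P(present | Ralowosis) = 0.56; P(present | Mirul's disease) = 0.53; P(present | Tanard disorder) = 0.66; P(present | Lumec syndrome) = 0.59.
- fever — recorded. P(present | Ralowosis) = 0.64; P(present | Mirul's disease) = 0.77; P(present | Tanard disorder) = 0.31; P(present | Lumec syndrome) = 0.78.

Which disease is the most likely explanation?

Tanard disorder

Multiply each prior by the joint likelihood of the clinical feature pattern:
  Ralowosis: 0.228 × 0.87 × 0.28 × 0.56 × 0.64 = 0.019906
  Mirul's disease: 0.330 × 0.07 × 0.93 × 0.53 × 0.77 = 0.0087672
  Tanard disorder: 0.284 × 0.83 × 0.57 × 0.66 × 0.31 = 0.02749
  Lumec syndrome: 0.158 × 0.41 × 0.78 × 0.59 × 0.78 = 0.023253
Marginal likelihood of the evidence = 0.079416.
P(Ralowosis | evidence) ≈ 0.019906 / 0.079416 ≈ 0.251
P(Mirul's disease | evidence) ≈ 0.0087672 / 0.079416 ≈ 0.110
P(Tanard disorder | evidence) ≈ 0.02749 / 0.079416 ≈ 0.346
P(Lumec syndrome | evidence) ≈ 0.023253 / 0.079416 ≈ 0.293
The largest is 0.346, so Tanard disorder is most probable.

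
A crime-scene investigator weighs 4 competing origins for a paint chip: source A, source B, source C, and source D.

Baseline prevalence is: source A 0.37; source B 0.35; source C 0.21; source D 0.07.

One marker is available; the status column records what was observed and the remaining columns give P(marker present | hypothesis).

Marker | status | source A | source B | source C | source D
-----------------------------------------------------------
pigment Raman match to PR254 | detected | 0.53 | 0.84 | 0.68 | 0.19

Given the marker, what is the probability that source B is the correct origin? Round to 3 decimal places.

Multiply each prior by the likelihood of the marker:
  source A: 0.37 × 0.53 = 0.1961
  source B: 0.35 × 0.84 = 0.294
  source C: 0.21 × 0.68 = 0.1428
  source D: 0.07 × 0.19 = 0.0133
The unnormalized weights sum to 0.6462.
P(source B | evidence) = 0.294 / 0.6462 ≈ 0.455.

0.455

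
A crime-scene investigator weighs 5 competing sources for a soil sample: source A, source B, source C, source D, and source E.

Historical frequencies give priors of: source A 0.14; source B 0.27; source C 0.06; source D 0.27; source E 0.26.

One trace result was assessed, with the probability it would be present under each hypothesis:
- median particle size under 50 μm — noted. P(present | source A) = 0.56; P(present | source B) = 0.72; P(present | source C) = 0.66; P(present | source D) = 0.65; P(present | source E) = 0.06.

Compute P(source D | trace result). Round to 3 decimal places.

0.349

For each hypothesis, the unnormalized posterior weight is prior × likelihood:
  source A: 0.14 × 0.56 = 0.0784
  source B: 0.27 × 0.72 = 0.1944
  source C: 0.06 × 0.66 = 0.0396
  source D: 0.27 × 0.65 = 0.1755
  source E: 0.26 × 0.06 = 0.0156
The unnormalized weights sum to 0.5035.
P(source D | evidence) = 0.1755 / 0.5035 ≈ 0.349.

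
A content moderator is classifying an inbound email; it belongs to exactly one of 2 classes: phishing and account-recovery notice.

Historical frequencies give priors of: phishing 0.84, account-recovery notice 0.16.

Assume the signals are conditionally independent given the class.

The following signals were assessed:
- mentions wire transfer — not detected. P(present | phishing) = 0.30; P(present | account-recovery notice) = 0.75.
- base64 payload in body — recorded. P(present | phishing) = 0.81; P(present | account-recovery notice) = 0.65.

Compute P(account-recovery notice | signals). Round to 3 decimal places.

0.052

By Bayes' rule with conditional independence, the unnormalized weight for each hypothesis is prior × ∏ likelihoods (using 1 − P(present | H) for each absent signal):
  phishing: 0.84 × (1 − 0.30) × 0.81 = 0.47628
  account-recovery notice: 0.16 × (1 − 0.75) × 0.65 = 0.026
Normalizing constant Z = 0.47628 + 0.026 = 0.50228.
P(account-recovery notice | evidence) = 0.026 / 0.50228 ≈ 0.052.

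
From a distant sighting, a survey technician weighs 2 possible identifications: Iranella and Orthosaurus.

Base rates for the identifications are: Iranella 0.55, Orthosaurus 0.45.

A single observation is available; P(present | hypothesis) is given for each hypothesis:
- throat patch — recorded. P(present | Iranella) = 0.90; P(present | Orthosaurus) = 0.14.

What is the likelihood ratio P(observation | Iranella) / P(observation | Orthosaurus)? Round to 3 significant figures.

Likelihood of this observation under each hypothesis:
  Iranella: 0.9
  Orthosaurus: 0.14
Bayes factor = 0.9 / 0.14 ≈ 6.43

6.43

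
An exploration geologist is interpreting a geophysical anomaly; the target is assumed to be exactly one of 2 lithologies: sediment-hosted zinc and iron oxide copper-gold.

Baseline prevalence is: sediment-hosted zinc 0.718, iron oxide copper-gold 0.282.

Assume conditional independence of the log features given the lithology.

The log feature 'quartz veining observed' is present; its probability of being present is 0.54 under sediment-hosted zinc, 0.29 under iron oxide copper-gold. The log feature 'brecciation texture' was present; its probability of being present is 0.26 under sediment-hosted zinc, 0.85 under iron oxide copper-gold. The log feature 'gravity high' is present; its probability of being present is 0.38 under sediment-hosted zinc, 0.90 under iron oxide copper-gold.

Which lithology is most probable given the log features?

iron oxide copper-gold

Multiply each prior by the joint likelihood of the log feature pattern:
  sediment-hosted zinc: 0.718 × 0.54 × 0.26 × 0.38 = 0.038307
  iron oxide copper-gold: 0.282 × 0.29 × 0.85 × 0.90 = 0.062562
The unnormalized weights sum to 0.10087.
P(sediment-hosted zinc | evidence) ≈ 0.038307 / 0.10087 ≈ 0.380
P(iron oxide copper-gold | evidence) ≈ 0.062562 / 0.10087 ≈ 0.620
The largest is 0.620, so iron oxide copper-gold is most probable.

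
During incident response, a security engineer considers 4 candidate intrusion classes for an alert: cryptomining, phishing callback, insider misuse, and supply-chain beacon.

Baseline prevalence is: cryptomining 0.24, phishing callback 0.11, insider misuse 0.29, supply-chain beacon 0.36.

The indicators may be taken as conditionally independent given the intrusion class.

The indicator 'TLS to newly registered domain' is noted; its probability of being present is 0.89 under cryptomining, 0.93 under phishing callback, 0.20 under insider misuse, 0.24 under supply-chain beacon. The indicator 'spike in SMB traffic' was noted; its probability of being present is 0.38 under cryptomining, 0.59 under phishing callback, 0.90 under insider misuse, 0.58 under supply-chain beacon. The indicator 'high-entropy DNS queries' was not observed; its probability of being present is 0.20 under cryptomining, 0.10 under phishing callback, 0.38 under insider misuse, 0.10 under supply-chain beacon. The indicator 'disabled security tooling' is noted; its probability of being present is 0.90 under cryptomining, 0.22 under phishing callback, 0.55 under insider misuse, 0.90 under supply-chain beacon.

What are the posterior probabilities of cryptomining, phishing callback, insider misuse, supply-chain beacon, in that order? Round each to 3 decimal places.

By Bayes' rule with conditional independence, the unnormalized weight for each hypothesis is prior × ∏ likelihoods (using 1 − P(present | H) for each absent indicator):
  cryptomining: 0.24 × 0.89 × 0.38 × (1 − 0.20) × 0.90 = 0.058441
  phishing callback: 0.11 × 0.93 × 0.59 × (1 − 0.10) × 0.22 = 0.011951
  insider misuse: 0.29 × 0.20 × 0.90 × (1 − 0.38) × 0.55 = 0.0178
  supply-chain beacon: 0.36 × 0.24 × 0.58 × (1 − 0.10) × 0.90 = 0.040591
Normalizing constant Z = 0.058441 + 0.011951 + 0.0178 + 0.040591 = 0.12878.
P(cryptomining | evidence) = 0.058441 / 0.12878 ≈ 0.454
P(phishing callback | evidence) = 0.011951 / 0.12878 ≈ 0.093
P(insider misuse | evidence) = 0.0178 / 0.12878 ≈ 0.138
P(supply-chain beacon | evidence) = 0.040591 / 0.12878 ≈ 0.315

0.454, 0.093, 0.138, 0.315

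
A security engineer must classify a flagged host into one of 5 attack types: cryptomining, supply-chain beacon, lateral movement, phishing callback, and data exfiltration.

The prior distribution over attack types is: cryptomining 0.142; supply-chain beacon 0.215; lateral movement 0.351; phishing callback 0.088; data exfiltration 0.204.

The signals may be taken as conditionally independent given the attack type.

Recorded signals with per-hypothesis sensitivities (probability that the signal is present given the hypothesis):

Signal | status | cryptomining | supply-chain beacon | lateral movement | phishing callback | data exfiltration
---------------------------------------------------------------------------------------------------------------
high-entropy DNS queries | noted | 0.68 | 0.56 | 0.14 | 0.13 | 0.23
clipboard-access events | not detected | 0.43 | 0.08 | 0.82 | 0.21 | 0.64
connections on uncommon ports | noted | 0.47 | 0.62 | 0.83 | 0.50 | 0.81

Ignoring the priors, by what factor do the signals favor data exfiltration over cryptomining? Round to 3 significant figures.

0.368

The Bayes factor is the ratio of the joint likelihoods of the signal pattern under the two hypotheses (using 1 − P(present | H) for each absent signal).
  data exfiltration: 0.23 × (1 − 0.64) × 0.81 = 0.067068
  cryptomining: 0.68 × (1 − 0.43) × 0.47 = 0.18217
Bayes factor = 0.067068 / 0.18217 ≈ 0.368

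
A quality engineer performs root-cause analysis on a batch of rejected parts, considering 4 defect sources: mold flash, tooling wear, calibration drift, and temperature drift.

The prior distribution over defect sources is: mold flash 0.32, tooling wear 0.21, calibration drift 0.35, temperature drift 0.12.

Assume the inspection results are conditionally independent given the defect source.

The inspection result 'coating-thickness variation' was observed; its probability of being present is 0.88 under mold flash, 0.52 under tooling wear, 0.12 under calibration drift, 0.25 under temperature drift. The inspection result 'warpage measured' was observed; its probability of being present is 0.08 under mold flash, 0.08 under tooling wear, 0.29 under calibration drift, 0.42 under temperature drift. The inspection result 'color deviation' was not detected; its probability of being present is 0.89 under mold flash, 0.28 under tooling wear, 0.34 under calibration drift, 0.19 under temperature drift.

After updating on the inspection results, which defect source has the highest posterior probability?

For each hypothesis, the unnormalized posterior weight is prior × product of the inspection result likelihoods (using 1 − P(present | H) for each absent inspection result):
  mold flash: 0.32 × 0.88 × 0.08 × (1 − 0.89) = 0.0024781
  tooling wear: 0.21 × 0.52 × 0.08 × (1 − 0.28) = 0.0062899
  calibration drift: 0.35 × 0.12 × 0.29 × (1 − 0.34) = 0.0080388
  temperature drift: 0.12 × 0.25 × 0.42 × (1 − 0.19) = 0.010206
The unnormalized weights sum to 0.027013.
P(mold flash | evidence) ≈ 0.0024781 / 0.027013 ≈ 0.092
P(tooling wear | evidence) ≈ 0.0062899 / 0.027013 ≈ 0.233
P(calibration drift | evidence) ≈ 0.0080388 / 0.027013 ≈ 0.298
P(temperature drift | evidence) ≈ 0.010206 / 0.027013 ≈ 0.378
The largest is 0.378, so temperature drift is most probable.

temperature drift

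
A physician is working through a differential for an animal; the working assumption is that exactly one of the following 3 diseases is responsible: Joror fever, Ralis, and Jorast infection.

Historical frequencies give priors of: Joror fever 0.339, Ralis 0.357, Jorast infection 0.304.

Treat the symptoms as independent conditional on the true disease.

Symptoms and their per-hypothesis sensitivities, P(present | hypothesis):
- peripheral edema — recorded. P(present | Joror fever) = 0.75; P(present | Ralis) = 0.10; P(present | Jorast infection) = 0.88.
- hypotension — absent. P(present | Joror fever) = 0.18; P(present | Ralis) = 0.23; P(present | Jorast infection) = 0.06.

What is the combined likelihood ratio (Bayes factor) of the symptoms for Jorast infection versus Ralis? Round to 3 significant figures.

10.7

Joint likelihood of the symptom pattern under each hypothesis (using 1 − P(present | H) for each absent symptom):
  Jorast infection: 0.88 × (1 − 0.06) = 0.8272
  Ralis: 0.10 × (1 − 0.23) = 0.077
Bayes factor = 0.8272 / 0.077 ≈ 10.7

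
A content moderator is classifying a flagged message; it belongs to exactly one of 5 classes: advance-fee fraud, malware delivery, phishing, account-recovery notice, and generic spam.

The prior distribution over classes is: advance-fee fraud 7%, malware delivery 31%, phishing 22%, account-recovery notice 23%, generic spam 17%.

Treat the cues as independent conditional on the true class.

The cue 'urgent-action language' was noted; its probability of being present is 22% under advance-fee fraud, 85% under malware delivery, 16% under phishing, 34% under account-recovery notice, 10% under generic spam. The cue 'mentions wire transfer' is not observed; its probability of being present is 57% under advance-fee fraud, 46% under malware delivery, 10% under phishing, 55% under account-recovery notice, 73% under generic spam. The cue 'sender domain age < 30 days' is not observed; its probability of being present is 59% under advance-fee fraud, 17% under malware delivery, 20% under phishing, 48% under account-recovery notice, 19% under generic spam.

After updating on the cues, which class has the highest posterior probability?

For each hypothesis, the unnormalized posterior weight is prior × product of the cue likelihoods (using 1 − P(present | H) for each absent cue):
  advance-fee fraud: 0.07 × 0.22 × (1 − 0.57) × (1 − 0.59) = 0.002715
  malware delivery: 0.31 × 0.85 × (1 − 0.46) × (1 − 0.17) = 0.1181
  phishing: 0.22 × 0.16 × (1 − 0.10) × (1 − 0.20) = 0.025344
  account-recovery notice: 0.23 × 0.34 × (1 − 0.55) × (1 − 0.48) = 0.018299
  generic spam: 0.17 × 0.10 × (1 − 0.73) × (1 − 0.19) = 0.0037179
Normalizing constant Z = 0.002715 + 0.1181 + 0.025344 + 0.018299 + 0.0037179 = 0.16818.
P(advance-fee fraud | evidence) ≈ 0.002715 / 0.16818 ≈ 0.016
P(malware delivery | evidence) ≈ 0.1181 / 0.16818 ≈ 0.702
P(phishing | evidence) ≈ 0.025344 / 0.16818 ≈ 0.151
P(account-recovery notice | evidence) ≈ 0.018299 / 0.16818 ≈ 0.109
P(generic spam | evidence) ≈ 0.0037179 / 0.16818 ≈ 0.022
The largest is 0.702, so malware delivery is most probable.

malware delivery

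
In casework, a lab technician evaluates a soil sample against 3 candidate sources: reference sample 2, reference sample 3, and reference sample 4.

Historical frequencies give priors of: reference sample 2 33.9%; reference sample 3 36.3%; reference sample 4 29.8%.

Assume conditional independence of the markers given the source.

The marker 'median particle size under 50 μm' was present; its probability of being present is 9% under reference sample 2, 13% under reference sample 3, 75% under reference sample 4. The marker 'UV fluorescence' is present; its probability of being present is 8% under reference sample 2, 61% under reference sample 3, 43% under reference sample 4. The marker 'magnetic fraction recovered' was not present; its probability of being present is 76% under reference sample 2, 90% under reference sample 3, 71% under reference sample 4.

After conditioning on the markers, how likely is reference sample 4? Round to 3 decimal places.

By Bayes' rule with conditional independence, the unnormalized weight for each hypothesis is prior × ∏ likelihoods (using 1 − P(present | H) for each absent marker):
  reference sample 2: 0.339 × 0.09 × 0.08 × (1 − 0.76) = 0.00058579
  reference sample 3: 0.363 × 0.13 × 0.61 × (1 − 0.90) = 0.0028786
  reference sample 4: 0.298 × 0.75 × 0.43 × (1 − 0.71) = 0.02787
Normalizing constant Z = 0.00058579 + 0.0028786 + 0.02787 = 0.031335.
P(reference sample 4 | evidence) = 0.02787 / 0.031335 ≈ 0.889.

0.889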